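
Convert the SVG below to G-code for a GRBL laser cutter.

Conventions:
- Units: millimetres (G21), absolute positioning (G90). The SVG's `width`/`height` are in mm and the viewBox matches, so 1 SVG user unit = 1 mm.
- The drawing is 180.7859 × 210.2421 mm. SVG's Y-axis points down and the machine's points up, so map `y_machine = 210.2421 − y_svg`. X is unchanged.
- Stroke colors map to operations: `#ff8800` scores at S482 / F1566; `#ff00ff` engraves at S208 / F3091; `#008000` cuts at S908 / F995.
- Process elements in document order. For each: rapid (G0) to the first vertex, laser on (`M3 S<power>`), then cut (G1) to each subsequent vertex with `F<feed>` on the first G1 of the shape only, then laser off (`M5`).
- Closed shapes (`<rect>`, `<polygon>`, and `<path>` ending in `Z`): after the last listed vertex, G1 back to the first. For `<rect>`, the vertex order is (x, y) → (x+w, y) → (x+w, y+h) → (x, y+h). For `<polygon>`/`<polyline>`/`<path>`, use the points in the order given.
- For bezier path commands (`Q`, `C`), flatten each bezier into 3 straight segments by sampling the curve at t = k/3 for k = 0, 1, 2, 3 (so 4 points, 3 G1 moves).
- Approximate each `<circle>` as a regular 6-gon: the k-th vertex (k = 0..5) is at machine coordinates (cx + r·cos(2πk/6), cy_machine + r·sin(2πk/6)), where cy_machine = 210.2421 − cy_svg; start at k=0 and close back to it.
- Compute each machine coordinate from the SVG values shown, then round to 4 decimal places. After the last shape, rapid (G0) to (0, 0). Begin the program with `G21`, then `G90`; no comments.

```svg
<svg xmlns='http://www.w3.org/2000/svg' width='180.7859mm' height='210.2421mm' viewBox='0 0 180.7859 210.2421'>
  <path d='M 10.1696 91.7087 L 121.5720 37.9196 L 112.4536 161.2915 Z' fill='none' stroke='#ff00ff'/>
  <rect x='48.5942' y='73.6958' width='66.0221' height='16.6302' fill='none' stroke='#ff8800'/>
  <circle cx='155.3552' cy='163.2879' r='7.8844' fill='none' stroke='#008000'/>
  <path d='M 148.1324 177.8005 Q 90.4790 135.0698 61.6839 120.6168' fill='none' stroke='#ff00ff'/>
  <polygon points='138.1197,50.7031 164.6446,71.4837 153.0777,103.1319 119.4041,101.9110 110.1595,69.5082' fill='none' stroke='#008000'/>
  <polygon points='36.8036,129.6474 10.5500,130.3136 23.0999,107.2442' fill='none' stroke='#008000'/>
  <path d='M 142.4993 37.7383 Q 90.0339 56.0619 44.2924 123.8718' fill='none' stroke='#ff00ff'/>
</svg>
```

Since the viewBox matches the mm dimensions, user units are millimetres directly. The only transform is the Y-flip y_m = 210.2421 − y_svg.

Shape 1 is a regular polygon drawn with `<path>`. Its stroke #ff00ff means engrave at S208, F3091. After flipping Y the toolpath is (10.1696,118.5334) → (121.5720,172.3225) → (112.4536,48.9506) → (10.1696,118.5334), returning to the start.

Shape 2 is a rectangle drawn with `<rect>`. Its stroke #ff8800 means score at S482, F1566. After flipping Y the toolpath is (48.5942,136.5463) → (114.6163,136.5463) → (114.6163,119.9161) → (48.5942,119.9161) → (48.5942,136.5463), returning to the start.

Shape 3 is a circle drawn with `<circle>`. Its stroke #008000 means cut at S908, F995. After flipping Y the toolpath is (163.2396,46.9542) → (159.2974,53.7823) → (151.4130,53.7823) → (147.4708,46.9542) → (151.4130,40.1261) → (159.2974,40.1261) → (163.2396,46.9542), returning to the start.

Shape 4 is a quadratic bezier drawn with `<path>`. Its stroke #ff00ff means engrave at S208, F3091. After flipping Y the toolpath is (148.1324,32.4416) → (112.9033,57.7868) → (84.0871,76.8480) → (61.6839,89.6253).

Shape 5 is a regular polygon drawn with `<polygon>`. Its stroke #008000 means cut at S908, F995. After flipping Y the toolpath is (138.1197,159.5390) → (164.6446,138.7584) → (153.0777,107.1102) → (119.4041,108.3311) → (110.1595,140.7339) → (138.1197,159.5390), returning to the start.

Shape 6 is a regular polygon drawn with `<polygon>`. Its stroke #008000 means cut at S908, F995. After flipping Y the toolpath is (36.8036,80.5947) → (10.5500,79.9285) → (23.0999,102.9979) → (36.8036,80.5947), returning to the start.

Shape 7 is a quadratic bezier drawn with `<path>`. Its stroke #ff00ff means engrave at S208, F3091. After flipping Y the toolpath is (142.4993,172.5038) → (108.2695,154.7896) → (75.5338,126.0784) → (44.2924,86.3703).

G21
G90
G0 X10.1696 Y118.5334
M3 S208
G1 X121.5720 Y172.3225 F3091
G1 X112.4536 Y48.9506
G1 X10.1696 Y118.5334
M5
G0 X48.5942 Y136.5463
M3 S482
G1 X114.6163 Y136.5463 F1566
G1 X114.6163 Y119.9161
G1 X48.5942 Y119.9161
G1 X48.5942 Y136.5463
M5
G0 X163.2396 Y46.9542
M3 S908
G1 X159.2974 Y53.7823 F995
G1 X151.4130 Y53.7823
G1 X147.4708 Y46.9542
G1 X151.4130 Y40.1261
G1 X159.2974 Y40.1261
G1 X163.2396 Y46.9542
M5
G0 X148.1324 Y32.4416
M3 S208
G1 X112.9033 Y57.7868 F3091
G1 X84.0871 Y76.8480
G1 X61.6839 Y89.6253
M5
G0 X138.1197 Y159.5390
M3 S908
G1 X164.6446 Y138.7584 F995
G1 X153.0777 Y107.1102
G1 X119.4041 Y108.3311
G1 X110.1595 Y140.7339
G1 X138.1197 Y159.5390
M5
G0 X36.8036 Y80.5947
M3 S908
G1 X10.5500 Y79.9285 F995
G1 X23.0999 Y102.9979
G1 X36.8036 Y80.5947
M5
G0 X142.4993 Y172.5038
M3 S208
G1 X108.2695 Y154.7896 F3091
G1 X75.5338 Y126.0784
G1 X44.2924 Y86.3703
M5
G0 X0.0000 Y0.0000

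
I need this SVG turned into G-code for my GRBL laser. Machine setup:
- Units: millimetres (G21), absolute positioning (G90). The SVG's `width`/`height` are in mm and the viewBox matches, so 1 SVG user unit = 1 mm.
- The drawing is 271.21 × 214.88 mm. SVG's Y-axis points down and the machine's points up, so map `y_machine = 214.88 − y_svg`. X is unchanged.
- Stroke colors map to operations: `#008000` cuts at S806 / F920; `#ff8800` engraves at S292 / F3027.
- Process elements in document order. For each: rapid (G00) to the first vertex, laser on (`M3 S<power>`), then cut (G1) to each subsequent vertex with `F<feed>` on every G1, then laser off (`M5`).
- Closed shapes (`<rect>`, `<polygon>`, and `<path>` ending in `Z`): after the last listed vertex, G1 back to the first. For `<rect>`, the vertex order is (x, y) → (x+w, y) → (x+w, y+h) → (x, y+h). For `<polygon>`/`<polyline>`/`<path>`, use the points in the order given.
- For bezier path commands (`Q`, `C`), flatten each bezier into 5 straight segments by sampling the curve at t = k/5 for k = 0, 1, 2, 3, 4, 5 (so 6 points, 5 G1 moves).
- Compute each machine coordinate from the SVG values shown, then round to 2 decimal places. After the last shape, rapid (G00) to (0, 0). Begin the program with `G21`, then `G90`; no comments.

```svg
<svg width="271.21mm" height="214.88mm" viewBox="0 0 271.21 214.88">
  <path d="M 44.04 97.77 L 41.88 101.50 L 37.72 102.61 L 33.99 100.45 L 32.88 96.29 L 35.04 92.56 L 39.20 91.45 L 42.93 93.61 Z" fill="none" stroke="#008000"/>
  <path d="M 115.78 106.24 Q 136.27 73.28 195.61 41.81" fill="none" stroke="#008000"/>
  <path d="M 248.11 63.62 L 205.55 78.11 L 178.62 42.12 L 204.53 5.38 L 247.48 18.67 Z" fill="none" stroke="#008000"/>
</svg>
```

Since the viewBox matches the mm dimensions, user units are millimetres directly. The only transform is the Y-flip y_m = 214.88 − y_svg.

Shape 1 is a regular polygon drawn with `<path>`. Its stroke #008000 means cut at S806, F920. After flipping Y the toolpath is (44.04,117.11) → (41.88,113.38) → (37.72,112.27) → (33.99,114.43) → (32.88,118.59) → (35.04,122.32) → (39.20,123.43) → (42.93,121.27) → (44.04,117.11), returning to the start.

Shape 2 is a quadratic bezier drawn with `<path>`. Its stroke #008000 means cut at S806, F920. After flipping Y the toolpath is (115.78,108.64) → (125.53,121.76) → (138.39,134.77) → (154.35,147.66) → (173.43,160.42) → (195.61,173.07).

Shape 3 is a regular polygon drawn with `<path>`. Its stroke #008000 means cut at S806, F920. After flipping Y the toolpath is (248.11,151.26) → (205.55,136.77) → (178.62,172.76) → (204.53,209.50) → (247.48,196.21) → (248.11,151.26), returning to the start.

G21
G90
G00 X44.04 Y117.11
M3 S806
G1 X41.88 Y113.38 F920
G1 X37.72 Y112.27 F920
G1 X33.99 Y114.43 F920
G1 X32.88 Y118.59 F920
G1 X35.04 Y122.32 F920
G1 X39.20 Y123.43 F920
G1 X42.93 Y121.27 F920
G1 X44.04 Y117.11 F920
M5
G00 X115.78 Y108.64
M3 S806
G1 X125.53 Y121.76 F920
G1 X138.39 Y134.77 F920
G1 X154.35 Y147.66 F920
G1 X173.43 Y160.42 F920
G1 X195.61 Y173.07 F920
M5
G00 X248.11 Y151.26
M3 S806
G1 X205.55 Y136.77 F920
G1 X178.62 Y172.76 F920
G1 X204.53 Y209.50 F920
G1 X247.48 Y196.21 F920
G1 X248.11 Y151.26 F920
M5
G00 X0.00 Y0.00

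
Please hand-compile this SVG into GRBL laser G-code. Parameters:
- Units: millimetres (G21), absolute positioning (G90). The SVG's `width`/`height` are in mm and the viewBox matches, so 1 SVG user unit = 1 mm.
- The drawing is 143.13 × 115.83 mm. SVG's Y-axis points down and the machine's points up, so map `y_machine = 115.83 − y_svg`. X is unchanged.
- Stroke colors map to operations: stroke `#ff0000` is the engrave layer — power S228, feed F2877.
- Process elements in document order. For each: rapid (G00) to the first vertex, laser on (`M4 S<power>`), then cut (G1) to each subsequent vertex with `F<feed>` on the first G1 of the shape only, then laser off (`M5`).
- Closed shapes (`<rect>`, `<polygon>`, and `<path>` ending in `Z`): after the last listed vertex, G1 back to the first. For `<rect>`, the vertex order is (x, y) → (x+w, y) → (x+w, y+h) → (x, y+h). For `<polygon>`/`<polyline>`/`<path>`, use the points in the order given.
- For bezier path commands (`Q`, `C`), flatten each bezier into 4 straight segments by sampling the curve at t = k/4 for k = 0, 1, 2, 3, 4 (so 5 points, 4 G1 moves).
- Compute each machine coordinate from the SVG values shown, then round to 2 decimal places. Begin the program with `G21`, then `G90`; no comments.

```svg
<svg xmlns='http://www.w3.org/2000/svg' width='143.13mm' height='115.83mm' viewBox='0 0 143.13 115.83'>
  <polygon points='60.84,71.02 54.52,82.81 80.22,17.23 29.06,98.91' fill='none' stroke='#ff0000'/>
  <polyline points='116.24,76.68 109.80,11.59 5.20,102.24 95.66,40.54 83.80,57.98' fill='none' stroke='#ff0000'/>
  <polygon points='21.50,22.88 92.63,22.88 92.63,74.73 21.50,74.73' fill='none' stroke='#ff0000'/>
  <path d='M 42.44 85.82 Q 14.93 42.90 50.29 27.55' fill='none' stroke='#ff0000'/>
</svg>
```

viewBox `0 0 143.13 115.83` with mm width/height → 1 unit = 1 mm. Flip: y_m = 115.83 − y_svg.

**Shape 1** — `<polygon>` closed polygon, stroke `#ff0000` → engrave (S228, F2877). Machine vertices: (60.84,44.81) → (54.52,33.02) → (80.22,98.60) → (29.06,16.92) → (60.84,44.81). Closed: final G1 returns to the first vertex.

**Shape 2** — `<polyline>` open polyline, stroke `#ff0000` → engrave (S228, F2877). Machine vertices: (116.24,39.15) → (109.80,104.24) → (5.20,13.59) → (95.66,75.29) → (83.80,57.85). Open path.

**Shape 3** — `<polygon>` rectangle, stroke `#ff0000` → engrave (S228, F2877). Machine vertices: (21.50,92.95) → (92.63,92.95) → (92.63,41.10) → (21.50,41.10) → (21.50,92.95). Closed: final G1 returns to the first vertex.

**Shape 4** — `<path>` quadratic bezier, stroke `#ff0000` → engrave (S228, F2877). Control points (SVG): P0=(42.44,85.82), P1=(14.93,42.90), P2=(50.29,27.55); sampled at t=k/4. Machine vertices: (42.44,30.01) → (32.61,49.75) → (30.65,66.04) → (36.54,78.88) → (50.29,88.28). Open path.

G21
G90
G00 X60.84 Y44.81
M4 S228
G1 X54.52 Y33.02 F2877
G1 X80.22 Y98.60
G1 X29.06 Y16.92
G1 X60.84 Y44.81
M5
G00 X116.24 Y39.15
M4 S228
G1 X109.80 Y104.24 F2877
G1 X5.20 Y13.59
G1 X95.66 Y75.29
G1 X83.80 Y57.85
M5
G00 X21.50 Y92.95
M4 S228
G1 X92.63 Y92.95 F2877
G1 X92.63 Y41.10
G1 X21.50 Y41.10
G1 X21.50 Y92.95
M5
G00 X42.44 Y30.01
M4 S228
G1 X32.61 Y49.75 F2877
G1 X30.65 Y66.04
G1 X36.54 Y78.88
G1 X50.29 Y88.28
M5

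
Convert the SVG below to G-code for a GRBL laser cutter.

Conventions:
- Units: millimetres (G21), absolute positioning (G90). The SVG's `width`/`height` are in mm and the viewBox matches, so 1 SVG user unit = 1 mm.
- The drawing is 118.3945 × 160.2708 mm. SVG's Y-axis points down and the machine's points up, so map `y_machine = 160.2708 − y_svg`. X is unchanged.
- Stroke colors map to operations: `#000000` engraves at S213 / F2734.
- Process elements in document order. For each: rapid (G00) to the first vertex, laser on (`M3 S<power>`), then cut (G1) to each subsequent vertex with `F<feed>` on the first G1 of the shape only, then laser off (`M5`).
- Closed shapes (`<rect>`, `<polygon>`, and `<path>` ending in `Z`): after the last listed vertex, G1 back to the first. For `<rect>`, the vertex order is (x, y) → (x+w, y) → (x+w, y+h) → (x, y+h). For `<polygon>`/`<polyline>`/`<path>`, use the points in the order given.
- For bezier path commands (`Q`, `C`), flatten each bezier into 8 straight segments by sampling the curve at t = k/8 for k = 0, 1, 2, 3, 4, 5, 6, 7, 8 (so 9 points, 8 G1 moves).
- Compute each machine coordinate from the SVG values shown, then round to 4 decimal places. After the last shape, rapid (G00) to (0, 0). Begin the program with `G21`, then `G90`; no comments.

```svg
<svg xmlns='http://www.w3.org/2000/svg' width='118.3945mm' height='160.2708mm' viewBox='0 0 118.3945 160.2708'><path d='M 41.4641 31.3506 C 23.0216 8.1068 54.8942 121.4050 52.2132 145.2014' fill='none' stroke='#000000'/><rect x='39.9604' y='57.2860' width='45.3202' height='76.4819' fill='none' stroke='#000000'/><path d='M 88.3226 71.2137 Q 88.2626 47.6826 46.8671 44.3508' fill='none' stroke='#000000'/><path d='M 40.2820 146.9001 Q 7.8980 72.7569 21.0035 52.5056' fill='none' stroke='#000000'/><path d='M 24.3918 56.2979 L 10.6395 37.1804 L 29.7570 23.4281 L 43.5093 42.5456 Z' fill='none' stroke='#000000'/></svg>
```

G21
G90
G00 X41.4641 Y128.9202
M3 S213
G1 X36.7409 Y131.6777 F2734
G1 X35.7402 Y124.2834
G1 X37.4675 Y109.3861
G1 X40.9281 Y89.6349
G1 X45.1275 Y67.6786
G1 X49.0712 Y46.1664
G1 X51.7646 Y27.7470
G1 X52.2132 Y15.0694
M5
G00 X39.9604 Y102.9848
M3 S213
G1 X85.2806 Y102.9848 F2734
G1 X85.2806 Y26.5029
G1 X39.9604 Y26.5029
G1 X39.9604 Y102.9848
M5
G00 X88.3226 Y89.0571
M3 S213
G1 X87.6617 Y94.6243 F2734
G1 X85.7091 Y99.5602
G1 X82.4648 Y103.8649
G1 X77.9287 Y107.5384
G1 X72.1009 Y110.5806
G1 X64.9814 Y112.9916
G1 X56.5701 Y114.7714
G1 X46.8671 Y115.9200
M5
G00 X40.2820 Y13.3707
M3 S213
G1 X32.8968 Y31.0644 F2734
G1 X26.9331 Y47.0741
G1 X22.3910 Y61.3996
G1 X19.2704 Y74.0409
G1 X17.5713 Y84.9982
G1 X17.2938 Y94.2713
G1 X18.4379 Y101.8603
G1 X21.0035 Y107.7652
M5
G00 X24.3918 Y103.9729
M3 S213
G1 X10.6395 Y123.0904 F2734
G1 X29.7570 Y136.8427
G1 X43.5093 Y117.7252
G1 X24.3918 Y103.9729
M5
G00 X0.0000 Y0.0000

1 u = 1 mm; y_m = 160.2708 − y.

[1] `<path>` cubic bezier, #000000→engrave S213 F2734: (41.4641,128.9202) → (36.7409,131.6777) → (35.7402,124.2834) → (37.4675,109.3861) → (40.9281,89.6349) → (45.1275,67.6786) → (49.0712,46.1664) → (51.7646,27.7470) → (52.2132,15.0694)

[2] `<rect>` rectangle, #000000→engrave S213 F2734: (39.9604,102.9848) → (85.2806,102.9848) → (85.2806,26.5029) → (39.9604,26.5029) → (39.9604,102.9848) (closed)

[3] `<path>` quadratic bezier, #000000→engrave S213 F2734: (88.3226,89.0571) → (87.6617,94.6243) → (85.7091,99.5602) → (82.4648,103.8649) → (77.9287,107.5384) → (72.1009,110.5806) → (64.9814,112.9916) → (56.5701,114.7714) → (46.8671,115.9200)

[4] `<path>` quadratic bezier, #000000→engrave S213 F2734: (40.2820,13.3707) → (32.8968,31.0644) → (26.9331,47.0741) → (22.3910,61.3996) → (19.2704,74.0409) → (17.5713,84.9982) → (17.2938,94.2713) → (18.4379,101.8603) → (21.0035,107.7652)

[5] `<path>` regular polygon, #000000→engrave S213 F2734: (24.3918,103.9729) → (10.6395,123.0904) → (29.7570,136.8427) → (43.5093,117.7252) → (24.3918,103.9729) (closed)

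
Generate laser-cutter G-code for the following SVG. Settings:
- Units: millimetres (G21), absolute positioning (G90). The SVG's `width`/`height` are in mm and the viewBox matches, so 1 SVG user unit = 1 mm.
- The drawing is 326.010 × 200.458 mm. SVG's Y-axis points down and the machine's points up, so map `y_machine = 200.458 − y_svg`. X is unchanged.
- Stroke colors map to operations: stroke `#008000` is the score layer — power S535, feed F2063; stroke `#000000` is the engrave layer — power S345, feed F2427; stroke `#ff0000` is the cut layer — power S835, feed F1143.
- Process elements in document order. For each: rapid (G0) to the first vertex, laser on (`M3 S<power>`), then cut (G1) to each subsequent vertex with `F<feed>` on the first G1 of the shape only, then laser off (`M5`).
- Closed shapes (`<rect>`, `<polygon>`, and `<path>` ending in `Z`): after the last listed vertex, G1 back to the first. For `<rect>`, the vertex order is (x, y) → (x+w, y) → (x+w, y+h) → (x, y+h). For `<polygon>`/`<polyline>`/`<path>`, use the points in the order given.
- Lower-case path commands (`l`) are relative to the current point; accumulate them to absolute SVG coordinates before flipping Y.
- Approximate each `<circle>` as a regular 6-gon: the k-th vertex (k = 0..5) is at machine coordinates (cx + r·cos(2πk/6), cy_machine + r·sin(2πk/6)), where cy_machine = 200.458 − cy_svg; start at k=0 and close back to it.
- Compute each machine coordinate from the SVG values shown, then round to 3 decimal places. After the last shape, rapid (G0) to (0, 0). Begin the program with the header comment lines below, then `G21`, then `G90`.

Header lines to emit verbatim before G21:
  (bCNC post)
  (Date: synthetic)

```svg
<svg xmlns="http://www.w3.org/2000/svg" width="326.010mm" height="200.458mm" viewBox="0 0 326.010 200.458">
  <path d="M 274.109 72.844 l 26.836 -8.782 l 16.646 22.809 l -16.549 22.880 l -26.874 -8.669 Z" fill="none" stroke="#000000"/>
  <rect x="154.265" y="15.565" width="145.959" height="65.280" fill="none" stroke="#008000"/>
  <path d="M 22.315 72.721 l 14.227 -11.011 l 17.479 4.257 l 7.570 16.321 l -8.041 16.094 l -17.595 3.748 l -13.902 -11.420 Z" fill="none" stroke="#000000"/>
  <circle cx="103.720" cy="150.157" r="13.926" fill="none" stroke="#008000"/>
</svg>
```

(bCNC post)
(Date: synthetic)
G21
G90
G0 X274.109 Y127.614
M3 S345
G1 X300.945 Y136.396 F2427
G1 X317.591 Y113.587
G1 X301.042 Y90.707
G1 X274.168 Y99.376
G1 X274.109 Y127.614
M5
G0 X154.265 Y184.893
M3 S535
G1 X300.224 Y184.893 F2063
G1 X300.224 Y119.613
G1 X154.265 Y119.613
G1 X154.265 Y184.893
M5
G0 X22.315 Y127.737
M3 S345
G1 X36.542 Y138.748 F2427
G1 X54.021 Y134.491
G1 X61.591 Y118.170
G1 X53.550 Y102.076
G1 X35.955 Y98.328
G1 X22.053 Y109.748
G1 X22.315 Y127.737
M5
G0 X117.646 Y50.301
M3 S535
G1 X110.683 Y62.361 F2063
G1 X96.757 Y62.361
G1 X89.794 Y50.301
G1 X96.757 Y38.241
G1 X110.683 Y38.241
G1 X117.646 Y50.301
M5
G0 X0.000 Y0.000

1 u = 1 mm; y_m = 200.458 − y.

[1] `<path>` regular polygon, #000000→engrave S345 F2427: (274.109,127.614) → (300.945,136.396) → (317.591,113.587) → (301.042,90.707) → (274.168,99.376) → (274.109,127.614) (closed)

[2] `<rect>` rectangle, #008000→score S535 F2063: (154.265,184.893) → (300.224,184.893) → (300.224,119.613) → (154.265,119.613) → (154.265,184.893) (closed)

[3] `<path>` regular polygon, #000000→engrave S345 F2427: (22.315,127.737) → (36.542,138.748) → (54.021,134.491) → (61.591,118.170) → (53.550,102.076) → (35.955,98.328) → (22.053,109.748) → (22.315,127.737) (closed)

[4] `<circle>` circle, #008000→score S535 F2063: (117.646,50.301) → (110.683,62.361) → (96.757,62.361) → (89.794,50.301) → (96.757,38.241) → (110.683,38.241) → (117.646,50.301) (closed)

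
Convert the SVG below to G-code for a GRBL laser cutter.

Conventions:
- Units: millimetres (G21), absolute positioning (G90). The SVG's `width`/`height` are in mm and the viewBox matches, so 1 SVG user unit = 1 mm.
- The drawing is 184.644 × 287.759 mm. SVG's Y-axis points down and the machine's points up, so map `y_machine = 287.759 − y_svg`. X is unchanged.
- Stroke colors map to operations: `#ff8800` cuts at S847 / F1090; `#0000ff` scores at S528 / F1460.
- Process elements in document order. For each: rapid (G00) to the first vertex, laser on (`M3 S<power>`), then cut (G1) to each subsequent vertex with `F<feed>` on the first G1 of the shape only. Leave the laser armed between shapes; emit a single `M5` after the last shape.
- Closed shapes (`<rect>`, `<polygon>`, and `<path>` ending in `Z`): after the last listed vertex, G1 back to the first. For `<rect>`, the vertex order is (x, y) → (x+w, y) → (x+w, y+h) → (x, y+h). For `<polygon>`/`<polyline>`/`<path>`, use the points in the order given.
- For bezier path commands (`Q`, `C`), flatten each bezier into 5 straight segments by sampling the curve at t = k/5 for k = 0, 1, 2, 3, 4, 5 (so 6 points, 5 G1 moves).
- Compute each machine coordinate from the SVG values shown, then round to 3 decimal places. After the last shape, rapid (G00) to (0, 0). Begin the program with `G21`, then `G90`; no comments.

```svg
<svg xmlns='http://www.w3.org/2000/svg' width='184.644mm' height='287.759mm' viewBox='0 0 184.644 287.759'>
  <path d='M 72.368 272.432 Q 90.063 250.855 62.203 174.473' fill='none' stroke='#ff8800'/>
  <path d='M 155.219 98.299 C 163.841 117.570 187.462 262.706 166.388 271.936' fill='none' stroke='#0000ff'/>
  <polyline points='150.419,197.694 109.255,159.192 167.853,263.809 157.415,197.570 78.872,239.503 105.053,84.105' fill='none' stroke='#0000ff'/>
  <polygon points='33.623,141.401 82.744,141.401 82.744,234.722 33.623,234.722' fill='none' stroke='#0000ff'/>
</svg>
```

G21
G90
G00 X72.368 Y15.327
M3 S847
G1 X77.624 Y26.150 F1090
G1 X79.235 Y41.357
G1 X77.202 Y60.949
G1 X71.525 Y84.925
G1 X62.203 Y113.286
G00 X155.219 Y189.460
M3 S528
G1 X161.715 Y164.888 F1460
G1 X168.945 Y122.673
G1 X174.044 Y75.381
G1 X174.147 Y35.576
G1 X166.388 Y15.823
G00 X150.419 Y90.065
M3 S528
G1 X109.255 Y128.567 F1460
G1 X167.853 Y23.950
G1 X157.415 Y90.189
G1 X78.872 Y48.256
G1 X105.053 Y203.654
G00 X33.623 Y146.358
M3 S528
G1 X82.744 Y146.358 F1460
G1 X82.744 Y53.037
G1 X33.623 Y53.037
G1 X33.623 Y146.358
M5
G00 X0.000 Y0.000

viewBox `0 0 184.644 287.759` with mm width/height → 1 unit = 1 mm. Flip: y_m = 287.759 − y_svg.

**Shape 1** — `<path>` quadratic bezier, stroke `#ff8800` → cut (S847, F1090). Control points (SVG): P0=(72.368,272.432), P1=(90.063,250.855), P2=(62.203,174.473); sampled at t=k/5. Machine vertices: (72.368,15.327) → (77.624,26.150) → (79.235,41.357) → (77.202,60.949) → (71.525,84.925) → (62.203,113.286). Open path.

**Shape 2** — `<path>` cubic bezier, stroke `#0000ff` → score (S528, F1460). Control points (SVG): P0=(155.219,98.299), P1=(163.841,117.570), P2=(187.462,262.706), P3=(166.388,271.936); sampled at t=k/5. Machine vertices: (155.219,189.460) → (161.715,164.888) → (168.945,122.673) → (174.044,75.381) → (174.147,35.576) → (166.388,15.823). Open path.

**Shape 3** — `<polyline>` open polyline, stroke `#0000ff` → score (S528, F1460). Machine vertices: (150.419,90.065) → (109.255,128.567) → (167.853,23.950) → (157.415,90.189) → (78.872,48.256) → (105.053,203.654). Open path.

**Shape 4** — `<polygon>` rectangle, stroke `#0000ff` → score (S528, F1460). Machine vertices: (33.623,146.358) → (82.744,146.358) → (82.744,53.037) → (33.623,53.037) → (33.623,146.358). Closed: final G1 returns to the first vertex.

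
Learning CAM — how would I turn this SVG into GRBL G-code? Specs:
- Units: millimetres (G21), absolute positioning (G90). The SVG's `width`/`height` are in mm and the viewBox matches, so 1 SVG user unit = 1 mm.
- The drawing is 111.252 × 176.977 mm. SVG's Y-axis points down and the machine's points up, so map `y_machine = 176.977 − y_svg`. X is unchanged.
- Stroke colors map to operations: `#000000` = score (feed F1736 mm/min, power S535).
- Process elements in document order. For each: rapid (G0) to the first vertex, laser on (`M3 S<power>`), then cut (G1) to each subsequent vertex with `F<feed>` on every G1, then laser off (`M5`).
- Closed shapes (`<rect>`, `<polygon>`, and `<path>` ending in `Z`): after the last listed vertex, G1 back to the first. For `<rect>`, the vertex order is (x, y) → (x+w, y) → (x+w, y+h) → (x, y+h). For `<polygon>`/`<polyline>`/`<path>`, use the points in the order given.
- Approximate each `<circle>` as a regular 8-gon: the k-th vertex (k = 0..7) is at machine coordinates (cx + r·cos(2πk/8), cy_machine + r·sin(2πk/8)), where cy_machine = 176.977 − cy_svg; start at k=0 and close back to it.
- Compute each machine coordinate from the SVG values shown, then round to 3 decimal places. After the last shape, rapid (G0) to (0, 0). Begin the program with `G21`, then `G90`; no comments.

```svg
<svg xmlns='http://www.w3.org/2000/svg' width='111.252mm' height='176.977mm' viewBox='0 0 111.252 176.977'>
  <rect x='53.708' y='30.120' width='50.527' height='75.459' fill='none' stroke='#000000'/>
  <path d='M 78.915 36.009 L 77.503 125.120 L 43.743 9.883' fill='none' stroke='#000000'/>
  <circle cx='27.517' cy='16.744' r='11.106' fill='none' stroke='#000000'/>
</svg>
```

G21
G90
G0 X53.708 Y146.857
M3 S535
G1 X104.235 Y146.857 F1736
G1 X104.235 Y71.398 F1736
G1 X53.708 Y71.398 F1736
G1 X53.708 Y146.857 F1736
M5
G0 X78.915 Y140.968
M3 S535
G1 X77.503 Y51.857 F1736
G1 X43.743 Y167.094 F1736
M5
G0 X38.623 Y160.233
M3 S535
G1 X35.370 Y168.086 F1736
G1 X27.517 Y171.339 F1736
G1 X19.664 Y168.086 F1736
G1 X16.411 Y160.233 F1736
G1 X19.664 Y152.380 F1736
G1 X27.517 Y149.127 F1736
G1 X35.370 Y152.380 F1736
G1 X38.623 Y160.233 F1736
M5
G0 X0.000 Y0.000

viewBox `0 0 111.252 176.977` with mm width/height → 1 unit = 1 mm. Flip: y_m = 176.977 − y_svg.

**Shape 1** — `<rect>` rectangle, stroke `#000000` → score (S535, F1736). Machine vertices: (53.708,146.857) → (104.235,146.857) → (104.235,71.398) → (53.708,71.398) → (53.708,146.857). Closed: final G1 returns to the first vertex.

**Shape 2** — `<path>` open polyline, stroke `#000000` → score (S535, F1736). Machine vertices: (78.915,140.968) → (77.503,51.857) → (43.743,167.094). Open path.

**Shape 3** — `<circle>` circle, stroke `#000000` → score (S535, F1736). Machine vertices: (38.623,160.233) → (35.370,168.086) → (27.517,171.339) → (19.664,168.086) → (16.411,160.233) → (19.664,152.380) → (27.517,149.127) → (35.370,152.380) → (38.623,160.233). Closed: final G1 returns to the first vertex.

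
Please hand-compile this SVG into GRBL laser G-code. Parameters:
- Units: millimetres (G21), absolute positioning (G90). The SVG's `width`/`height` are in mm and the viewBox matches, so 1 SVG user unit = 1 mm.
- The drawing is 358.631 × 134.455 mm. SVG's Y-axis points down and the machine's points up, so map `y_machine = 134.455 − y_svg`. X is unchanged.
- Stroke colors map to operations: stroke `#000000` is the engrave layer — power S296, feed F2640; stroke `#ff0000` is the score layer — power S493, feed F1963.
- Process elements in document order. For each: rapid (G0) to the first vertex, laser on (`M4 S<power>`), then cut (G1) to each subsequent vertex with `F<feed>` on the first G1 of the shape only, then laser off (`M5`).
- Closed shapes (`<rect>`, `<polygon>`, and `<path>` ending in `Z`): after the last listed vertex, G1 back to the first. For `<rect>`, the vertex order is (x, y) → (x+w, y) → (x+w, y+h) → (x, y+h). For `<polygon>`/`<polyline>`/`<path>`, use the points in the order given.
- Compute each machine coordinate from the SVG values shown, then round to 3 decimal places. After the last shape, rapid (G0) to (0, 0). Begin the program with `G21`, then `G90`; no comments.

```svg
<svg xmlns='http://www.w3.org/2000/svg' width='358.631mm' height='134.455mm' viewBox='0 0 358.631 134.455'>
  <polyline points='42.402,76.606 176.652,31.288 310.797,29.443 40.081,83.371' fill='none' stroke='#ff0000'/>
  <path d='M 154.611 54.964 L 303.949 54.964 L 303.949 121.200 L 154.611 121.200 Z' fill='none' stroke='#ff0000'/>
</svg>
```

Since the viewBox matches the mm dimensions, user units are millimetres directly. The only transform is the Y-flip y_m = 134.455 − y_svg.

Shape 1 is a open polyline drawn with `<polyline>`. Its stroke #ff0000 means score at S493, F1963. After flipping Y the toolpath is (42.402,57.849) → (176.652,103.167) → (310.797,105.012) → (40.081,51.084).

Shape 2 is a rectangle drawn with `<path>`. Its stroke #ff0000 means score at S493, F1963. After flipping Y the toolpath is (154.611,79.491) → (303.949,79.491) → (303.949,13.255) → (154.611,13.255) → (154.611,79.491), returning to the start.

G21
G90
G0 X42.402 Y57.849
M4 S493
G1 X176.652 Y103.167 F1963
G1 X310.797 Y105.012
G1 X40.081 Y51.084
M5
G0 X154.611 Y79.491
M4 S493
G1 X303.949 Y79.491 F1963
G1 X303.949 Y13.255
G1 X154.611 Y13.255
G1 X154.611 Y79.491
M5
G0 X0.000 Y0.000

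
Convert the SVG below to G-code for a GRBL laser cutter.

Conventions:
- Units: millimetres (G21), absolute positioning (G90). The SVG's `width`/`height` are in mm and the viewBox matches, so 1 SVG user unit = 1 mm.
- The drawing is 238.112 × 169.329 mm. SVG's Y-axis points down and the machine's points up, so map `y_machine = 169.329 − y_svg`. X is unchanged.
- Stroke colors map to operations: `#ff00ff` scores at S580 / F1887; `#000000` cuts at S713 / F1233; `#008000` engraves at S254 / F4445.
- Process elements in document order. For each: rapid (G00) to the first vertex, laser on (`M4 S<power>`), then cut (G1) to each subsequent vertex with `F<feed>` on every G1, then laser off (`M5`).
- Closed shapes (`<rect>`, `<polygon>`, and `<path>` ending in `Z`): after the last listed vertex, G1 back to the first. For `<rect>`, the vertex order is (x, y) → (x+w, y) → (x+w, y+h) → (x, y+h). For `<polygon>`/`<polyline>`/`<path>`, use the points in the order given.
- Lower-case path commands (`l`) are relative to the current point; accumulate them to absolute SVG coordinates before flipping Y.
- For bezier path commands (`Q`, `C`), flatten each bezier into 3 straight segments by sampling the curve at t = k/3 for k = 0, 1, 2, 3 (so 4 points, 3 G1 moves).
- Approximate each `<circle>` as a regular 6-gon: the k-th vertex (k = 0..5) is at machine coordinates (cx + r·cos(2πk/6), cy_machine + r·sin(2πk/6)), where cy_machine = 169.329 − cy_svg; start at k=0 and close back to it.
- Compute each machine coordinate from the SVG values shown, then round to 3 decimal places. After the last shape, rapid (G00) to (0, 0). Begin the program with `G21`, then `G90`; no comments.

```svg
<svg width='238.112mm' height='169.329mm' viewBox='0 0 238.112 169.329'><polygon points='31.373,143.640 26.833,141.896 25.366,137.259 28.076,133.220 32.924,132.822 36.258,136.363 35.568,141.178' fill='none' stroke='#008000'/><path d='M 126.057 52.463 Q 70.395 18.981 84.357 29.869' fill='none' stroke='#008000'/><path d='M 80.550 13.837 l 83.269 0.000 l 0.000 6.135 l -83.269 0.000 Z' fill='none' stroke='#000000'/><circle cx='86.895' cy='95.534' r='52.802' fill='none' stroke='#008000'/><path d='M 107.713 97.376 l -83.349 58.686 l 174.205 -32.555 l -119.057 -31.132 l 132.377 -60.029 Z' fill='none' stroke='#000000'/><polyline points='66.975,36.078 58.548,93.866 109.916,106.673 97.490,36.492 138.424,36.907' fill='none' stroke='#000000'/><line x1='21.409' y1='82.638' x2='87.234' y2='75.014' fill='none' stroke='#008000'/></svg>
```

G21
G90
G00 X31.373 Y25.689
M4 S254
G1 X26.833 Y27.433 F4445
G1 X25.366 Y32.070 F4445
G1 X28.076 Y36.109 F4445
G1 X32.924 Y36.507 F4445
G1 X36.258 Y32.966 F4445
G1 X35.568 Y28.151 F4445
G1 X31.373 Y25.689 F4445
M5
G00 X126.057 Y116.866
M4 S254
G1 X96.685 Y134.257 F4445
G1 X82.785 Y141.789 F4445
G1 X84.357 Y139.460 F4445
M5
G00 X80.550 Y155.492
M4 S713
G1 X163.819 Y155.492 F1233
G1 X163.819 Y149.357 F1233
G1 X80.550 Y149.357 F1233
G1 X80.550 Y155.492 F1233
M5
G00 X139.697 Y73.795
M4 S254
G1 X113.296 Y119.523 F4445
G1 X60.494 Y119.523 F4445
G1 X34.093 Y73.795 F4445
G1 X60.494 Y28.067 F4445
G1 X113.296 Y28.067 F4445
G1 X139.697 Y73.795 F4445
M5
G00 X107.713 Y71.953
M4 S713
G1 X24.364 Y13.267 F1233
G1 X198.569 Y45.822 F1233
G1 X79.512 Y76.954 F1233
G1 X211.889 Y136.983 F1233
G1 X107.713 Y71.953 F1233
M5
G00 X66.975 Y133.251
M4 S713
G1 X58.548 Y75.463 F1233
G1 X109.916 Y62.656 F1233
G1 X97.490 Y132.837 F1233
G1 X138.424 Y132.422 F1233
M5
G00 X21.409 Y86.691
M4 S254
G1 X87.234 Y94.315 F4445
M5
G00 X0.000 Y0.000

1 u = 1 mm; y_m = 169.329 − y.

[1] `<polygon>` regular polygon, #008000→engrave S254 F4445: (31.373,25.689) → (26.833,27.433) → (25.366,32.070) → (28.076,36.109) → (32.924,36.507) → (36.258,32.966) → (35.568,28.151) → (31.373,25.689) (closed)

[2] `<path>` quadratic bezier, #008000→engrave S254 F4445: (126.057,116.866) → (96.685,134.257) → (82.785,141.789) → (84.357,139.460)

[3] `<path>` rectangle, #000000→cut S713 F1233: (80.550,155.492) → (163.819,155.492) → (163.819,149.357) → (80.550,149.357) → (80.550,155.492) (closed)

[4] `<circle>` circle, #008000→engrave S254 F4445: (139.697,73.795) → (113.296,119.523) → (60.494,119.523) → (34.093,73.795) → (60.494,28.067) → (113.296,28.067) → (139.697,73.795) (closed)

[5] `<path>` closed polygon, #000000→cut S713 F1233: (107.713,71.953) → (24.364,13.267) → (198.569,45.822) → (79.512,76.954) → (211.889,136.983) → (107.713,71.953) (closed)

[6] `<polyline>` open polyline, #000000→cut S713 F1233: (66.975,133.251) → (58.548,75.463) → (109.916,62.656) → (97.490,132.837) → (138.424,132.422)

[7] `<line>` line segment, #008000→engrave S254 F4445: (21.409,86.691) → (87.234,94.315)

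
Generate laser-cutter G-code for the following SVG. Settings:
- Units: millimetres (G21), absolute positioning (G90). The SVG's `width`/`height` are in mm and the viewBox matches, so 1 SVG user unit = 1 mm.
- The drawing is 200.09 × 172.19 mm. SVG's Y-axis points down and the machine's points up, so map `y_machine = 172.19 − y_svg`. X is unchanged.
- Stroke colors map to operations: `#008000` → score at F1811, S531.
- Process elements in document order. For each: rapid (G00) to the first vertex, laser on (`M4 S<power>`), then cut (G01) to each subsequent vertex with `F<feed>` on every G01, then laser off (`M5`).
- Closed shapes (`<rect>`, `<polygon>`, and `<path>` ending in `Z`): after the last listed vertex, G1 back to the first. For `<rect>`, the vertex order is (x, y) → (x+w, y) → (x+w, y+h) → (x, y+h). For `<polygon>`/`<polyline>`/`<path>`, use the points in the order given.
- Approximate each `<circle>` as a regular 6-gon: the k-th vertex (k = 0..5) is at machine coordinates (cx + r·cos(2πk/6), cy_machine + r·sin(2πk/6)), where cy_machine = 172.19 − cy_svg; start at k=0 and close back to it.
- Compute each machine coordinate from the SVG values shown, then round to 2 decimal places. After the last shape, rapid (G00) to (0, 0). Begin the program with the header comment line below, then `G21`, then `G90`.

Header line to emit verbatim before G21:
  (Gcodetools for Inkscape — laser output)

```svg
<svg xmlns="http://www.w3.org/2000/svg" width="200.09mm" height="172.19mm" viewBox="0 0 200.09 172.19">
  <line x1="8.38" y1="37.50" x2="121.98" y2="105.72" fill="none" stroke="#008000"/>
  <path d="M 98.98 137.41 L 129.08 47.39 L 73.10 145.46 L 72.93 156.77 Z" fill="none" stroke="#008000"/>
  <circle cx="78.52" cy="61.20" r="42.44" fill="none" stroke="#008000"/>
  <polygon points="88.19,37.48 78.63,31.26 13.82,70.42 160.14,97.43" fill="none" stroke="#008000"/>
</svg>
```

viewBox `0 0 200.09 172.19` with mm width/height → 1 unit = 1 mm. Flip: y_m = 172.19 − y_svg.

**Shape 1** — `<line>` line segment, stroke `#008000` → score (S531, F1811). Machine vertices: (8.38,134.69) → (121.98,66.47). Open path.

**Shape 2** — `<path>` closed polygon, stroke `#008000` → score (S531, F1811). Machine vertices: (98.98,34.78) → (129.08,124.80) → (73.10,26.73) → (72.93,15.42) → (98.98,34.78). Closed: final G1 returns to the first vertex.

**Shape 3** — `<circle>` circle, stroke `#008000` → score (S531, F1811). Machine vertices: (120.96,110.99) → (99.74,147.74) → (57.30,147.74) → (36.08,110.99) → (57.30,74.24) → (99.74,74.24) → (120.96,110.99). Closed: final G1 returns to the first vertex.

**Shape 4** — `<polygon>` closed polygon, stroke `#008000` → score (S531, F1811). Machine vertices: (88.19,134.71) → (78.63,140.93) → (13.82,101.77) → (160.14,74.76) → (88.19,134.71). Closed: final G1 returns to the first vertex.

(Gcodetools for Inkscape — laser output)
G21
G90
G00 X8.38 Y134.69
M4 S531
G01 X121.98 Y66.47 F1811
M5
G00 X98.98 Y34.78
M4 S531
G01 X129.08 Y124.80 F1811
G01 X73.10 Y26.73 F1811
G01 X72.93 Y15.42 F1811
G01 X98.98 Y34.78 F1811
M5
G00 X120.96 Y110.99
M4 S531
G01 X99.74 Y147.74 F1811
G01 X57.30 Y147.74 F1811
G01 X36.08 Y110.99 F1811
G01 X57.30 Y74.24 F1811
G01 X99.74 Y74.24 F1811
G01 X120.96 Y110.99 F1811
M5
G00 X88.19 Y134.71
M4 S531
G01 X78.63 Y140.93 F1811
G01 X13.82 Y101.77 F1811
G01 X160.14 Y74.76 F1811
G01 X88.19 Y134.71 F1811
M5
G00 X0.00 Y0.00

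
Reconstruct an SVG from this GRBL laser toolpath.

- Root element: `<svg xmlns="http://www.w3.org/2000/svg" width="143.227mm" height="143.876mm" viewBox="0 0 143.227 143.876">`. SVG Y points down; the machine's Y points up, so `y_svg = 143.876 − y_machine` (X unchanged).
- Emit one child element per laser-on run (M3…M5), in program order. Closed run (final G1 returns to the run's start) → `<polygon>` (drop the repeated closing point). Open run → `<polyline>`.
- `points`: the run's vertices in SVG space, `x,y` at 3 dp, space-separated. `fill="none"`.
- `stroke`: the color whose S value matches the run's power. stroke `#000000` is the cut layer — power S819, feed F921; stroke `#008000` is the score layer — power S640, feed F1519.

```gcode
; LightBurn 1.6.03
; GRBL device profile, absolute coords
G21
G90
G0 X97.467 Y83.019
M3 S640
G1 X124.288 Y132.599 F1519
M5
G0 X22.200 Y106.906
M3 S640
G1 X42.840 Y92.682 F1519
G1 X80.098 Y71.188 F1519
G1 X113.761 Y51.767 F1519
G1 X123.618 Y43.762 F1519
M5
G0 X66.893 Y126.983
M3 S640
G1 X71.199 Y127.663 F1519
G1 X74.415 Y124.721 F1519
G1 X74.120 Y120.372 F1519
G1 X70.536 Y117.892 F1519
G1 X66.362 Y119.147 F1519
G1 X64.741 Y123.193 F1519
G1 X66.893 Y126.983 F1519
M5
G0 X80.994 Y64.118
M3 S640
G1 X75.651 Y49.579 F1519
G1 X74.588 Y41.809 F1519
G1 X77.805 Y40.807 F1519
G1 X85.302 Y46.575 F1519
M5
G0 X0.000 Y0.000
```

<svg xmlns="http://www.w3.org/2000/svg" width="143.227mm" height="143.876mm" viewBox="0 0 143.227 143.876">
  <polyline points="97.467,60.857 124.288,11.277" fill="none" stroke="#008000"/>
  <polyline points="22.200,36.970 42.840,51.194 80.098,72.688 113.761,92.109 123.618,100.114" fill="none" stroke="#008000"/>
  <polygon points="66.893,16.893 71.199,16.213 74.415,19.155 74.120,23.504 70.536,25.984 66.362,24.729 64.741,20.683" fill="none" stroke="#008000"/>
  <polyline points="80.994,79.758 75.651,94.297 74.588,102.067 77.805,103.069 85.302,97.301" fill="none" stroke="#008000"/>
</svg>

Each laser-on run becomes one SVG element. Flip Y back into SVG space with y_svg = 143.876 − y_machine. Every run uses S640, so all elements get stroke `#008000` (score).

Run 1: The run is open, so emit a `<polyline>` with points (Y-flipped): 97.467,60.857 124.288,11.277.

Run 2: The run is open, so emit a `<polyline>` with points (Y-flipped): 22.200,36.970 42.840,51.194 80.098,72.688 113.761,92.109 123.618,100.114.

Run 3: The run returns to its start, so emit a `<polygon>` with points (Y-flipped): 66.893,16.893 71.199,16.213 74.415,19.155 74.120,23.504 70.536,25.984 66.362,24.729 64.741,20.683.

Run 4: The run is open, so emit a `<polyline>` with points (Y-flipped): 80.994,79.758 75.651,94.297 74.588,102.067 77.805,103.069 85.302,97.301.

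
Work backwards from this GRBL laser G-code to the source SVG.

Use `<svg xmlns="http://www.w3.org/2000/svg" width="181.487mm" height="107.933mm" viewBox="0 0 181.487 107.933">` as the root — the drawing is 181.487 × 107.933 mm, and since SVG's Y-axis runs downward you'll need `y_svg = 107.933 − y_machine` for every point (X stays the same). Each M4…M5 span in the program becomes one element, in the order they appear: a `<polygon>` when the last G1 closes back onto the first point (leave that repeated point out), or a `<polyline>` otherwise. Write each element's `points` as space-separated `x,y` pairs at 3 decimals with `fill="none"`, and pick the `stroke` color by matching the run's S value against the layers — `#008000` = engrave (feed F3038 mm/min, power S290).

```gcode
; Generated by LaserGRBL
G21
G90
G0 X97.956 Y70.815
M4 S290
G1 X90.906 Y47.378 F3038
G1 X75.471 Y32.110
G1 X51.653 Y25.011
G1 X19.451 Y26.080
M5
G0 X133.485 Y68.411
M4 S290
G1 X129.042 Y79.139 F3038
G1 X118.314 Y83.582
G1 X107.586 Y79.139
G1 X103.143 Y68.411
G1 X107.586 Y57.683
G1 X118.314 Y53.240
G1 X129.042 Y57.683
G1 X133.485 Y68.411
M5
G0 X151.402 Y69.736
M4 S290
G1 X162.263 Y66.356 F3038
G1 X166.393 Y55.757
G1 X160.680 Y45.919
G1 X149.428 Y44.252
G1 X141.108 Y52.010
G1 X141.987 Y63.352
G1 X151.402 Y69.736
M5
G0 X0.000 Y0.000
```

Each laser-on run becomes one SVG element. Flip Y back into SVG space with y_svg = 107.933 − y_machine. Every run uses S290, so all elements get stroke `#008000` (engrave).

Run 1: The run is open, so emit a `<polyline>` with points (Y-flipped): 97.956,37.118 90.906,60.555 75.471,75.823 51.653,82.922 19.451,81.853.

Run 2: The run returns to its start, so emit a `<polygon>` with points (Y-flipped): 133.485,39.522 129.042,28.794 118.314,24.351 107.586,28.794 103.143,39.522 107.586,50.250 118.314,54.693 129.042,50.250.

Run 3: The run returns to its start, so emit a `<polygon>` with points (Y-flipped): 151.402,38.197 162.263,41.577 166.393,52.176 160.680,62.014 149.428,63.681 141.108,55.923 141.987,44.581.

<svg xmlns="http://www.w3.org/2000/svg" width="181.487mm" height="107.933mm" viewBox="0 0 181.487 107.933">
  <polyline points="97.956,37.118 90.906,60.555 75.471,75.823 51.653,82.922 19.451,81.853" fill="none" stroke="#008000"/>
  <polygon points="133.485,39.522 129.042,28.794 118.314,24.351 107.586,28.794 103.143,39.522 107.586,50.250 118.314,54.693 129.042,50.250" fill="none" stroke="#008000"/>
  <polygon points="151.402,38.197 162.263,41.577 166.393,52.176 160.680,62.014 149.428,63.681 141.108,55.923 141.987,44.581" fill="none" stroke="#008000"/>
</svg>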